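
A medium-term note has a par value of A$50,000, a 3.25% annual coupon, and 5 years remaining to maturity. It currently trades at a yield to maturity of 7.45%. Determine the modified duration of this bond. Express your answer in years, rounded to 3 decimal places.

Periodic yield y = 0.0745. First find Macaulay duration:
  t   CF        PV=CF/(1+0.0745)^t    t·PV
  1     1,625.00     1,512.3313     1,512.3313
  2     1,625.00     1,407.4745     2,814.9489
  3     1,625.00     1,309.8878     3,929.6635
  4     1,625.00     1,219.0673     4,876.2692
  5    51,625.00    36,043.5837   180,217.9187
  Σ                 41,492.3447   193,351.1317
P = 41,492.3447; Macaulay duration = 193,351.1317 / 41,492.3447 = 4.65992 years.
Modified duration = D_Mac / (1 + y) = 4.65992 / 1.0745 = 4.33683 years.

4.337 years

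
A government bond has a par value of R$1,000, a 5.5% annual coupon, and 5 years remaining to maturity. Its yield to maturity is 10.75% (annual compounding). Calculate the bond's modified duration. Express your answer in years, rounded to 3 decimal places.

4.009 years

Periodic yield y = 0.1075. First find Macaulay duration:
  t   CF        PV=CF/(1+0.1075)^t    t·PV
  1        55.00        49.6614        49.6614
  2        55.00        44.8410        89.6820
  3        55.00        40.4885       121.4654
  4        55.00        36.5584       146.2338
  5     1,055.00       633.1896     3,165.9481
  Σ                    804.7389     3,572.9907
P = 804.7389; Macaulay duration = 3,572.9907 / 804.7389 = 4.43994 years.
Modified duration = D_Mac / (1 + y) = 4.43994 / 1.1075 = 4.00897 years.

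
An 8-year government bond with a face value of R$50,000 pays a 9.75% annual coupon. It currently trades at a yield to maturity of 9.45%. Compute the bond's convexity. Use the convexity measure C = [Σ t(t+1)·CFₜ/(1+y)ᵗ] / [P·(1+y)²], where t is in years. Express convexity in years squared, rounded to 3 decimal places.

39.783

With y = 0.0945:
  t   CF        PV=CF/(1+0.0945)^t    t·PV        t(t+1)·PV
  1     4,875.00     4,454.0886     4,454.0886       8,908.1772
  2     4,875.00     4,069.5191     8,139.0381      24,417.1144
  3     4,875.00     3,718.1536    11,154.4607      44,617.8427
  4     4,875.00     3,397.1252    13,588.5009      67,942.5045
  5     4,875.00     3,103.8147    15,519.0737      93,114.4420
  6     4,875.00     2,835.8289    17,014.9734     119,104.8139
  7     4,875.00     2,590.9812    18,136.8683     145,094.9462
  8    54,875.00    26,647.0052   213,176.0413   1,918,584.3715
  Σ                 50,816.5165   301,183.0450   2,421,784.2126
P = 50,816.5165.
Convexity = Σ t(t+1)·PV / [P·(1+y)²] = 2,421,784.2126 / (50,816.5165 × 1.197930) = 39.78314.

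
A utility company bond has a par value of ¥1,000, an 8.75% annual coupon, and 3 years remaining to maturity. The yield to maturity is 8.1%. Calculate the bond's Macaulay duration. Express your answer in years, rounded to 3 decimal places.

2.767 years

Periodic yield y = 0.081. Discount each cash flow and weight by its year:
  t   CF        PV=CF/(1+0.081)^t    t·PV
  1        87.50        80.9436        80.9436
  2        87.50        74.8784       149.7568
  3     1,087.50       860.8990     2,582.6969
  Σ                  1,016.7210     2,813.3973
Price P = Σ PV = 1,016.7210.
Macaulay duration = Σ(t·PV) / P = 2,813.3973 / 1,016.7210 = 2.76713 years.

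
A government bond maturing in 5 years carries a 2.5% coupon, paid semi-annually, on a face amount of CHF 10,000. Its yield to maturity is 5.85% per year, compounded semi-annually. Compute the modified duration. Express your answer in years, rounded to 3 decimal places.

Periodic yield y = 0.02925. First find Macaulay duration:
  t   CF        PV=CF/(1+0.02925)^t    t·PV
  1       125.00       121.4477       121.4477
  2       125.00       117.9963       235.9925
  3       125.00       114.6430       343.9289
  4       125.00       111.3849       445.5398
  5       125.00       108.2195       541.0976
  6       125.00       105.1441       630.8644
  7       125.00       102.1560       715.0920
  8       125.00        99.2529       794.0228
  9       125.00        96.4322       867.8899
  10   10,125.00     7,589.0301    75,890.3010
  Σ                  8,565.7066    80,586.1766
P = 8,565.7066; Macaulay duration = 80,586.1766 / 8,565.7066 = 9.40800 half-year periods = 4.70400 years.
Modified duration = D_Mac / (1 + y) = 4.70400 / 1.02925 = 4.57032 years.

4.570 years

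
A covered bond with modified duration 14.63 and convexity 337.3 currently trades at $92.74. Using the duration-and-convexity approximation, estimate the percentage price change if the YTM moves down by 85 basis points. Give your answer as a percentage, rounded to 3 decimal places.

+13.654%

Duration effect: -D_mod·Δy = -14.63 × (-0.0085) = +0.124355
Convexity effect: ½·C·(Δy)² = 0.5 × 337.3 × (-0.0085)² = +0.0121849625
ΔP/P ≈ +0.124355 + 0.0121849625 = +0.1365399625
= +13.65399625%.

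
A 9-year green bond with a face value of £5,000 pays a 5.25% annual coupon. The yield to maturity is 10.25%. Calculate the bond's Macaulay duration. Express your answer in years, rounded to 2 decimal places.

7.06 years

Periodic yield y = 0.1025. Discount each cash flow and weight by its year:
  t   CF        PV=CF/(1+0.1025)^t    t·PV
  1       262.50       238.0952       238.0952
  2       262.50       215.9594       431.9188
  3       262.50       195.8815       587.6446
  4       262.50       177.6703       710.6813
  5       262.50       161.1522       805.7611
  6       262.50       146.1698       877.0189
  7       262.50       132.5803       928.0624
  8       262.50       120.2543       962.0342
  9     5,262.50     2,186.6774    19,680.0970
  Σ                  3,574.4406    25,221.3136
Price P = Σ PV = 3,574.4406.
Macaulay duration = Σ(t·PV) / P = 25,221.3136 / 3,574.4406 = 7.05602 years.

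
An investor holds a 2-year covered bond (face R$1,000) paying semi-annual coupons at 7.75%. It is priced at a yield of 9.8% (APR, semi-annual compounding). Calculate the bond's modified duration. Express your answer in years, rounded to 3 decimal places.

1.800 years

Periodic yield y = 0.049. First find Macaulay duration:
  t   CF        PV=CF/(1+0.049)^t    t·PV
  1        38.75        36.9399        36.9399
  2        38.75        35.2144        70.4289
  3        38.75        33.5695       100.7086
  4     1,038.75       857.8455     3,431.3821
  Σ                    963.5694     3,639.4595
P = 963.5694; Macaulay duration = 3,639.4595 / 963.5694 = 3.77706 half-year periods = 1.88853 years.
Modified duration = D_Mac / (1 + y) = 1.88853 / 1.049 = 1.80031 years.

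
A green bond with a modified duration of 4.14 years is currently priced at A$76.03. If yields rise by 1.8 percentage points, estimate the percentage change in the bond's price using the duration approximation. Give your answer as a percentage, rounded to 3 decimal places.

Duration approximation: ΔP/P ≈ -D_mod · Δy = -4.14 × (+0.018) = -0.074520.
As a percentage: -7.4520%.

-7.452%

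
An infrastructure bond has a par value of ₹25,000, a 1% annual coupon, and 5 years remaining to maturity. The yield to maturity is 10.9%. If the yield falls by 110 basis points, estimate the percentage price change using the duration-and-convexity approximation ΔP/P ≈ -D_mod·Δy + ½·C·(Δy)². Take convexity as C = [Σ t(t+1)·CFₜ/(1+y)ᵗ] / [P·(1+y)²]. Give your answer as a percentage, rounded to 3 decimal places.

+4.974%

With y = 0.109:
  t   CF        PV=CF/(1+0.109)^t    t·PV        t(t+1)·PV
  1       250.00       225.4283       225.4283         450.8566
  2       250.00       203.2717       406.5434       1,219.6302
  3       250.00       183.2928       549.8784       2,199.5134
  4       250.00       165.2775       661.1101       3,305.5507
  5    25,250.00    15,052.3273    75,261.6363     451,569.8175
  Σ                 15,829.5976    77,104.5965     458,745.3685
P = 15,829.5976; D_Mac = 4.87091 yrs; D_mod = 4.39217 yrs; C = 23.56344.
Duration effect: -4.39217 × (-0.011) = +0.048314
Convexity effect: 0.5 × 23.56344 × (-0.011)² = +0.0014256
ΔP/P ≈ +0.048314 + 0.0014256 = +0.049739 = +4.9739%.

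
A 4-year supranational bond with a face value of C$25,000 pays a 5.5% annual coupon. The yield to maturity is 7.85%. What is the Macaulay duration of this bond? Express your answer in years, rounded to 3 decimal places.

3.684 years

Periodic yield y = 0.0785. Discount each cash flow and weight by its year:
  t   CF        PV=CF/(1+0.0785)^t    t·PV
  1     1,375.00     1,274.9189     1,274.9189
  2     1,375.00     1,182.1223     2,364.2445
  3     1,375.00     1,096.0800     3,288.2400
  4    26,375.00    19,494.4897    77,977.9587
  Σ                 23,047.6108    84,905.3620
Price P = Σ PV = 23,047.6108.
Macaulay duration = Σ(t·PV) / P = 84,905.3620 / 23,047.6108 = 3.68391 years.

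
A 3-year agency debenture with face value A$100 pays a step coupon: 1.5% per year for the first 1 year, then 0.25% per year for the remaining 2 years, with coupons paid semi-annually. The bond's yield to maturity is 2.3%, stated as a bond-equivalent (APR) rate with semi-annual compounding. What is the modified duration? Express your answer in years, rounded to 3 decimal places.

2.928 years

Periodic yield y = 0.0115. First find Macaulay duration:
  t   CF        PV=CF/(1+0.0115)^t    t·PV
  1        0.750         0.7415         0.7415
  2        0.750         0.7330         1.4661
  3        0.125         0.1208         0.3624
  4        0.125         0.1194         0.4776
  5        0.125         0.1181         0.5903
  6      100.125        93.4861       560.9168
  Σ                     95.3189       564.5546
P = 95.3189; Macaulay duration = 564.5546 / 95.3189 = 5.92280 half-year periods = 2.96140 years.
Modified duration = D_Mac / (1 + y) = 2.96140 / 1.0115 = 2.92773 years.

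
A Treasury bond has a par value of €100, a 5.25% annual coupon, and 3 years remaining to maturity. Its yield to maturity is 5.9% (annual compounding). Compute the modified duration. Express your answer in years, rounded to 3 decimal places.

Periodic yield y = 0.059. First find Macaulay duration:
  t   CF        PV=CF/(1+0.059)^t    t·PV
  1         5.25         4.9575         4.9575
  2         5.25         4.6813         9.3626
  3       105.25        88.6205       265.8615
  Σ                     98.2593       280.1816
P = 98.2593; Macaulay duration = 280.1816 / 98.2593 = 2.85145 years.
Modified duration = D_Mac / (1 + y) = 2.85145 / 1.059 = 2.69259 years.

2.693 years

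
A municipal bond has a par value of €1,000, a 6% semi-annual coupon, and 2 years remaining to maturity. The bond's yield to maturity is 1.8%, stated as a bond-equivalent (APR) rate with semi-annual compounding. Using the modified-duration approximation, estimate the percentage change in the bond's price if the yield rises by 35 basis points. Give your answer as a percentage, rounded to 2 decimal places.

Periodic yield y = 0.009. Modified duration first:
  t   CF        PV=CF/(1+0.009)^t    t·PV
  1        30.00        29.7324        29.7324
  2        30.00        29.4672        58.9344
  3        30.00        29.2044        87.6131
  4     1,030.00       993.7395     3,974.9581
  Σ                  1,082.1435     4,151.2380
P = 1,082.1435; D_Mac = 3.83613 half-year periods = 1.91806 yrs; D_mod = 1.91806/(1+0.009) = 1.90095 yrs.
ΔP/P ≈ -D_mod · Δy = -1.90095 × (+0.0035) = -0.006653 = -0.6653%.

-0.67%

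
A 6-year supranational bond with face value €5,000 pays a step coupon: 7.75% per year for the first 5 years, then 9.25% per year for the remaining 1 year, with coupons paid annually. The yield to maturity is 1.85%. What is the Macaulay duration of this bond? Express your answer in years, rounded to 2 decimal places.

Periodic yield y = 0.0185. Discount each cash flow and weight by its year:
  t   CF        PV=CF/(1+0.0185)^t    t·PV
  1       387.50       380.4615       380.4615
  2       387.50       373.5508       747.1015
  3       387.50       366.7656     1,100.2968
  4       387.50       360.1037     1,440.4148
  5       387.50       353.5628     1,767.8139
  6     5,462.50     4,893.5637    29,361.3825
  Σ                  6,728.0081    34,797.4710
Price P = Σ PV = 6,728.0081.
Macaulay duration = Σ(t·PV) / P = 34,797.4710 / 6,728.0081 = 5.17203 years.

5.17 years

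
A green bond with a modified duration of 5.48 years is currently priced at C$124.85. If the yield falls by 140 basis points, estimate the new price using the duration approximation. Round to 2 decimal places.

C$134.43

Duration approximation: ΔP/P ≈ -D_mod · Δy = -5.48 × (-0.014) = +0.076720.
New price ≈ 124.85 × (1 + 0.076720) = 134.428492.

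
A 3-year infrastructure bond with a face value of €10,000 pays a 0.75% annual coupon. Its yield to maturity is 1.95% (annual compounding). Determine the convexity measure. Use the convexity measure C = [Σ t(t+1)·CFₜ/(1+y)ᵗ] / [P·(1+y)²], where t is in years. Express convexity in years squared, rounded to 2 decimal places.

11.43

With y = 0.0195:
  t   CF        PV=CF/(1+0.0195)^t    t·PV        t(t+1)·PV
  1        75.00        73.5655        73.5655         147.1309
  2        75.00        72.1584       144.3168         432.9503
  3    10,075.00     9,507.8728    28,523.6185     114,094.4740
  Σ                  9,653.5967    28,741.5007     114,674.5553
P = 9,653.5967.
Convexity = Σ t(t+1)·PV / [P·(1+y)²] = 114,674.5553 / (9,653.5967 × 1.039380) = 11.42887.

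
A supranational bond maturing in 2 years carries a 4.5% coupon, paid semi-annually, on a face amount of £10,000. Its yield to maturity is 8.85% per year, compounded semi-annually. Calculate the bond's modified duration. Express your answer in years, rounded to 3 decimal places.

Periodic yield y = 0.04425. First find Macaulay duration:
  t   CF        PV=CF/(1+0.04425)^t    t·PV
  1       225.00       215.4656       215.4656
  2       225.00       206.3353       412.6706
  3       225.00       197.5919       592.7756
  4    10,225.00     8,598.9492    34,395.7966
  Σ                  9,218.3420    35,616.7085
P = 9,218.3420; Macaulay duration = 35,616.7085 / 9,218.3420 = 3.86368 half-year periods = 1.93184 years.
Modified duration = D_Mac / (1 + y) = 1.93184 / 1.04425 = 1.84998 years.

1.850 years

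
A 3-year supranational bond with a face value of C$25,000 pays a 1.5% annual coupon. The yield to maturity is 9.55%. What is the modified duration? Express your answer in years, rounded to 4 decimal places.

Periodic yield y = 0.0955. First find Macaulay duration:
  t   CF        PV=CF/(1+0.0955)^t    t·PV
  1       375.00       342.3094       342.3094
  2       375.00       312.4687       624.9374
  3    25,375.00    19,300.5153    57,901.5460
  Σ                 19,955.2935    58,868.7928
P = 19,955.2935; Macaulay duration = 58,868.7928 / 19,955.2935 = 2.95003 years.
Modified duration = D_Mac / (1 + y) = 2.95003 / 1.0955 = 2.69287 years.

2.6929 years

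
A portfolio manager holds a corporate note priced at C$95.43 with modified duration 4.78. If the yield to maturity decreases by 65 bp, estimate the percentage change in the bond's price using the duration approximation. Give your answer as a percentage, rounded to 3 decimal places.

+3.107%

Duration approximation: ΔP/P ≈ -D_mod · Δy = -4.78 × (-0.0065) = +0.031070.
As a percentage: +3.1070%.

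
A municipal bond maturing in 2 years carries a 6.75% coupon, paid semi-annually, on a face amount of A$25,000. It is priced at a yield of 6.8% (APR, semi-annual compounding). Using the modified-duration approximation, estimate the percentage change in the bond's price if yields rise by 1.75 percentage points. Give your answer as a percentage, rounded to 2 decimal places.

Periodic yield y = 0.034. Modified duration first:
  t   CF        PV=CF/(1+0.034)^t    t·PV
  1       843.75       816.0058       816.0058
  2       843.75       789.1739     1,578.3478
  3       843.75       763.2243     2,289.6728
  4    25,843.75    22,608.5847    90,434.3388
  Σ                 24,976.9887    95,118.3652
P = 24,976.9887; D_Mac = 3.80824 half-year periods = 1.90412 yrs; D_mod = 1.90412/(1+0.034) = 1.84151 yrs.
ΔP/P ≈ -D_mod · Δy = -1.84151 × (+0.0175) = -0.032226 = -3.2226%.

-3.22%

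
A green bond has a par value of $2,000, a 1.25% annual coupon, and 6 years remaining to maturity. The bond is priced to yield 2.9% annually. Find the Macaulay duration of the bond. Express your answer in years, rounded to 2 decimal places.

5.81 years

Periodic yield y = 0.029. Discount each cash flow and weight by its year:
  t   CF        PV=CF/(1+0.029)^t    t·PV
  1        25.00        24.2954        24.2954
  2        25.00        23.6107        47.2214
  3        25.00        22.9453        68.8359
  4        25.00        22.2986        89.1946
  5        25.00        21.6702       108.3511
  6     2,025.00     1,705.8183    10,234.9100
  Σ                  1,820.6387    10,572.8085
Price P = Σ PV = 1,820.6387.
Macaulay duration = Σ(t·PV) / P = 10,572.8085 / 1,820.6387 = 5.80720 years.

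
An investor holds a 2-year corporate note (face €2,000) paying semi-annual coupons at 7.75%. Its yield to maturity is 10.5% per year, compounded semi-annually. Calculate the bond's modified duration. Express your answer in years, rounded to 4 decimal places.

1.7936 years

Periodic yield y = 0.0525. First find Macaulay duration:
  t   CF        PV=CF/(1+0.0525)^t    t·PV
  1        77.50        73.6342        73.6342
  2        77.50        69.9612       139.9225
  3        77.50        66.4715       199.4145
  4     2,077.50     1,692.9831     6,771.9323
  Σ                  1,903.0500     7,184.9034
P = 1,903.0500; Macaulay duration = 7,184.9034 / 1,903.0500 = 3.77547 half-year periods = 1.88773 years.
Modified duration = D_Mac / (1 + y) = 1.88773 / 1.0525 = 1.79357 years.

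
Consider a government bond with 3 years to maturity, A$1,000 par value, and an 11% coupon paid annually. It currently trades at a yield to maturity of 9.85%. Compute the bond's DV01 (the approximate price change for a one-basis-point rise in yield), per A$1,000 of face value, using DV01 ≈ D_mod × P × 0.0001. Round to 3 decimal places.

A$0.254

Periodic yield y = 0.0985.
  t   CF        PV=CF/(1+0.0985)^t    t·PV
  1       110.00       100.1365       100.1365
  2       110.00        91.1575       182.3151
  3     1,110.00       837.3804     2,512.1412
  Σ                  1,028.6745     2,794.5928
P = 1,028.6745; D_Mac = 2.71669 yrs; D_mod = 2.47309 yrs.
DV01 ≈ 2.47309 × 1,028.6745 × 0.0001 = 0.254401.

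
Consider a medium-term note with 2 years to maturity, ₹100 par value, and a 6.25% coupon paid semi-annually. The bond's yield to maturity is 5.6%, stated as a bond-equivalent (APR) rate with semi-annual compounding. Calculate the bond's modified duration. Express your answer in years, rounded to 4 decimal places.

Periodic yield y = 0.028. First find Macaulay duration:
  t   CF        PV=CF/(1+0.028)^t    t·PV
  1        3.125         3.0399         3.0399
  2        3.125         2.9571         5.9142
  3        3.125         2.8765         8.6296
  4      103.125        92.3403       369.3614
  Σ                    101.2139       386.9451
P = 101.2139; Macaulay duration = 386.9451 / 101.2139 = 3.82304 half-year periods = 1.91152 years.
Modified duration = D_Mac / (1 + y) = 1.91152 / 1.028 = 1.85946 years.

1.8595 years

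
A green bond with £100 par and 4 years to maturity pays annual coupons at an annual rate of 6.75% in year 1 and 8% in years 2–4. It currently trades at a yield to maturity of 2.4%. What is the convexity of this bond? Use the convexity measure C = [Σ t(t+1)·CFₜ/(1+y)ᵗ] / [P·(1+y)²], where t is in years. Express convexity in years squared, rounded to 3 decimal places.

16.806

With y = 0.024:
  t   CF        PV=CF/(1+0.024)^t    t·PV        t(t+1)·PV
  1         6.75         6.5918         6.5918          13.1836
  2         8.00         7.6294        15.2588          45.7764
  3         8.00         7.4506        22.3517          89.4070
  4       108.00        98.2254       392.9017       1,964.5086
  Σ                    119.8972       437.1040       2,112.8755
P = 119.8972.
Convexity = Σ t(t+1)·PV / [P·(1+y)²] = 2,112.8755 / (119.8972 × 1.048576) = 16.80602.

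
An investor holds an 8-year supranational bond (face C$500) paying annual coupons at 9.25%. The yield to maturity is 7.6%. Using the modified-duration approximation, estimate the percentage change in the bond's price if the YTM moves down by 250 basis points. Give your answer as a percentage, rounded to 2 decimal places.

Periodic yield y = 0.076. Modified duration first:
  t   CF        PV=CF/(1+0.076)^t    t·PV
  1        46.25        42.9833        42.9833
  2        46.25        39.9473        79.8946
  3        46.25        37.1257       111.3772
  4        46.25        34.5035       138.0138
  5        46.25        32.0664       160.3321
  6        46.25        29.8015       178.8090
  7        46.25        27.6966       193.8759
  8       546.25       304.0138     2,432.1103
  Σ                    548.1380     3,337.3961
P = 548.1380; D_Mac = 6.08861 yrs; D_mod = 6.08861/(1+0.076) = 5.65856 yrs.
ΔP/P ≈ -D_mod · Δy = -5.65856 × (-0.025) = +0.141464 = +14.1464%.

+14.15%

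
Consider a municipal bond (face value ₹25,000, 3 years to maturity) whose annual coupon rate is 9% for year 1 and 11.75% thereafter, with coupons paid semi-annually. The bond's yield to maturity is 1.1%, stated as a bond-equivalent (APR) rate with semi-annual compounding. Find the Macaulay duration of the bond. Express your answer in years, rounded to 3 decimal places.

2.709 years

Periodic yield y = 0.0055. Discount each cash flow and weight by its period:
  t   CF        PV=CF/(1+0.0055)^t    t·PV
  1     1,125.00     1,118.8463     1,118.8463
  2     1,125.00     1,112.7264     2,225.4527
  3     1,468.75     1,444.7798     4,334.3393
  4     1,468.75     1,436.8770     5,747.5078
  5     1,468.75     1,429.0174     7,145.0868
  6    26,468.75    25,611.8519   153,671.1116
  Σ                 32,154.0987   174,242.3446
Price P = Σ PV = 32,154.0987.
Macaulay duration = Σ(t·PV) / P = 174,242.3446 / 32,154.0987 = 5.41898 half-year periods.
In years: 5.41898 / 2 = 2.70949 years.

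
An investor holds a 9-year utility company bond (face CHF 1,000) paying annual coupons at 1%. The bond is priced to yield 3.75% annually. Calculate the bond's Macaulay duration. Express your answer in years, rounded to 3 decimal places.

8.597 years

Periodic yield y = 0.0375. Discount each cash flow and weight by its year:
  t   CF        PV=CF/(1+0.0375)^t    t·PV
  1        10.00         9.6386         9.6386
  2        10.00         9.2902        18.5803
  3        10.00         8.9544        26.8632
  4        10.00         8.6307        34.5229
  5        10.00         8.3188        41.5939
  6        10.00         8.0181        48.1086
  7        10.00         7.7283        54.0980
  8        10.00         7.4490        59.5916
  9     1,010.00       725.1510     6,526.3586
  Σ                    793.1789     6,819.3557
Price P = Σ PV = 793.1789.
Macaulay duration = Σ(t·PV) / P = 6,819.3557 / 793.1789 = 8.59750 years.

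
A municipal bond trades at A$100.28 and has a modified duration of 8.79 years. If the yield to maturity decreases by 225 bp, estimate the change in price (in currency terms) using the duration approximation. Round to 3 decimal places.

Duration approximation: ΔP/P ≈ -D_mod · Δy = -8.79 × (-0.0225) = +0.197775.
ΔP ≈ 100.28 × (+0.197775) = +19.832877.

+A$19.833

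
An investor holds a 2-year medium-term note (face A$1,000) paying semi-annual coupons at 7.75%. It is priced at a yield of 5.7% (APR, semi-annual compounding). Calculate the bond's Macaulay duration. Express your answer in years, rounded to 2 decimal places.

1.89 years

Periodic yield y = 0.0285. Discount each cash flow and weight by its period:
  t   CF        PV=CF/(1+0.0285)^t    t·PV
  1        38.75        37.6762        37.6762
  2        38.75        36.6322        73.2644
  3        38.75        35.6171       106.8514
  4     1,038.75       928.3118     3,713.2470
  Σ                  1,038.2373     3,931.0391
Price P = Σ PV = 1,038.2373.
Macaulay duration = Σ(t·PV) / P = 3,931.0391 / 1,038.2373 = 3.78626 half-year periods.
In years: 3.78626 / 2 = 1.89313 years.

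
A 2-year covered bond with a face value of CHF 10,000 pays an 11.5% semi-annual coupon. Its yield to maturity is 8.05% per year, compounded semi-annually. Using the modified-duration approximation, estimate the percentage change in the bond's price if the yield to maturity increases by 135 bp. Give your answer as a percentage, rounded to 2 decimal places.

Periodic yield y = 0.04025. Modified duration first:
  t   CF        PV=CF/(1+0.04025)^t    t·PV
  1       575.00       552.7517       552.7517
  2       575.00       531.3643     1,062.7287
  3       575.00       510.8044     1,532.4133
  4    10,575.00     9,030.8677    36,123.4706
  Σ                 10,625.7882    39,271.3644
P = 10,625.7882; D_Mac = 3.69585 half-year periods = 1.84793 yrs; D_mod = 1.84793/(1+0.04025) = 1.77643 yrs.
ΔP/P ≈ -D_mod · Δy = -1.77643 × (+0.0135) = -0.023982 = -2.3982%.

-2.40%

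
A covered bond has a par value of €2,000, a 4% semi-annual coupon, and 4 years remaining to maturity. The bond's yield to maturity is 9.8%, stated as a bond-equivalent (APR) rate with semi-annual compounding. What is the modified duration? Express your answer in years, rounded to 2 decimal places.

Periodic yield y = 0.049. First find Macaulay duration:
  t   CF        PV=CF/(1+0.049)^t    t·PV
  1        40.00        38.1316        38.1316
  2        40.00        36.3504        72.7008
  3        40.00        34.6524       103.9572
  4        40.00        33.0338       132.1350
  5        40.00        31.4907       157.4536
  6        40.00        30.0197       180.1185
  7        40.00        28.6175       200.3224
  8     2,040.00     1,391.3175    11,130.5404
  Σ                  1,623.6136    12,015.3595
P = 1,623.6136; Macaulay duration = 12,015.3595 / 1,623.6136 = 7.40038 half-year periods = 3.70019 years.
Modified duration = D_Mac / (1 + y) = 3.70019 / 1.049 = 3.52735 years.

3.53 years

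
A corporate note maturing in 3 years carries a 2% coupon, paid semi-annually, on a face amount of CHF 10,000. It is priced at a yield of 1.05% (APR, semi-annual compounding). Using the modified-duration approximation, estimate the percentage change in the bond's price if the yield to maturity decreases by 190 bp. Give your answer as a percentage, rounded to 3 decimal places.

+5.534%

Periodic yield y = 0.00525. Modified duration first:
  t   CF        PV=CF/(1+0.00525)^t    t·PV
  1       100.00        99.4777        99.4777
  2       100.00        98.9582       197.9164
  3       100.00        98.4414       295.3242
  4       100.00        97.9273       391.7091
  5       100.00        97.4158       487.0792
  6    10,100.00     9,787.6151    58,725.6907
  Σ                 10,279.8356    60,197.1974
P = 10,279.8356; D_Mac = 5.85585 half-year periods = 2.92793 yrs; D_mod = 2.92793/(1+0.00525) = 2.91263 yrs.
ΔP/P ≈ -D_mod · Δy = -2.91263 × (-0.019) = +0.055340 = +5.5340%.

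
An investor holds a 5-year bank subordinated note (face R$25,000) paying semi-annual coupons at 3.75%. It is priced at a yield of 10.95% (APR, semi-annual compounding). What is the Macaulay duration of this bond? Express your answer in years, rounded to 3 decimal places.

4.520 years

Periodic yield y = 0.05475. Discount each cash flow and weight by its period:
  t   CF        PV=CF/(1+0.05475)^t    t·PV
  1       468.75       444.4181       444.4181
  2       468.75       421.3492       842.6985
  3       468.75       399.4778     1,198.4335
  4       468.75       378.7417     1,514.9669
  5       468.75       359.0820     1,795.4099
  6       468.75       340.4427     2,042.6564
  7       468.75       322.7710     2,259.3972
  8       468.75       306.0166     2,448.1329
  9       468.75       290.1319     2,611.1871
  10   25,468.75    14,945.5634   149,455.6335
  Σ                 18,207.9945   164,612.9340
Price P = Σ PV = 18,207.9945.
Macaulay duration = Σ(t·PV) / P = 164,612.9340 / 18,207.9945 = 9.04070 half-year periods.
In years: 9.04070 / 2 = 4.52035 years.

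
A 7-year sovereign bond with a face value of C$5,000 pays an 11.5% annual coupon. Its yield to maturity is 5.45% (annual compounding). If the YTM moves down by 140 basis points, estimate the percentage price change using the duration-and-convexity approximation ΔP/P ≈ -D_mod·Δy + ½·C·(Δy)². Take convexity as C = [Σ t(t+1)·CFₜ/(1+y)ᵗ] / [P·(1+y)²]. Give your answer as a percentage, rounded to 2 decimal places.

+7.57%

With y = 0.0545:
  t   CF        PV=CF/(1+0.0545)^t    t·PV        t(t+1)·PV
  1       575.00       545.2821       545.2821       1,090.5642
  2       575.00       517.1002     1,034.2003       3,102.6010
  3       575.00       490.3747     1,471.1242       5,884.4969
  4       575.00       465.0306     1,860.1223       9,300.6115
  5       575.00       440.9963     2,204.9814      13,229.8883
  6       575.00       418.2042     2,509.2249      17,564.5744
  7     5,575.00     3,845.1987    26,916.3907     215,331.1254
  Σ                  6,722.1867    36,541.3260     265,503.8618
P = 6,722.1867; D_Mac = 5.43593 yrs; D_mod = 5.15498 yrs; C = 35.51952.
Duration effect: -5.15498 × (-0.014) = +0.072170
Convexity effect: 0.5 × 35.51952 × (-0.014)² = +0.0034809
ΔP/P ≈ +0.072170 + 0.0034809 = +0.075651 = +7.5651%.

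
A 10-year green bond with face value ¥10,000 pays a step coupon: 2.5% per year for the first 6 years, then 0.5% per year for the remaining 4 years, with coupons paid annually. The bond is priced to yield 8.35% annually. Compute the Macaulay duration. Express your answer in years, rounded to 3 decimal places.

8.628 years

Periodic yield y = 0.0835. Discount each cash flow and weight by its year:
  t   CF        PV=CF/(1+0.0835)^t    t·PV
  1       250.00       230.7337       230.7337
  2       250.00       212.9522       425.9044
  3       250.00       196.5410       589.6231
  4       250.00       181.3946       725.5784
  5       250.00       167.4154       837.0770
  6       250.00       154.5135       927.0812
  7        50.00        28.5212       199.6483
  8        50.00        26.3232       210.5856
  9        50.00        24.2946       218.6514
  10   10,050.00     4,506.8894    45,068.8945
  Σ                  5,729.5790    49,433.7777
Price P = Σ PV = 5,729.5790.
Macaulay duration = Σ(t·PV) / P = 49,433.7777 / 5,729.5790 = 8.62782 years.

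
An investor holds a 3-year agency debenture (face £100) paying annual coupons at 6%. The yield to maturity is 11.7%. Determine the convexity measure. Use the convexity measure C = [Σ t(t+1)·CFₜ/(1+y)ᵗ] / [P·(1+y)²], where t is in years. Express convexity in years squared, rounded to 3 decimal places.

8.850

With y = 0.117:
  t   CF        PV=CF/(1+0.117)^t    t·PV        t(t+1)·PV
  1         6.00         5.3715         5.3715          10.7431
  2         6.00         4.8089         9.6178          28.8533
  3       106.00        76.0583       228.1748         912.6990
  Σ                     86.2387       243.1641         952.2954
P = 86.2387.
Convexity = Σ t(t+1)·PV / [P·(1+y)²] = 952.2954 / (86.2387 × 1.247689) = 8.85041.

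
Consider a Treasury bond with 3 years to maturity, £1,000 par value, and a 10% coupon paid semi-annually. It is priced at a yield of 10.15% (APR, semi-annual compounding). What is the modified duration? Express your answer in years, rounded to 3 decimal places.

Periodic yield y = 0.05075. First find Macaulay duration:
  t   CF        PV=CF/(1+0.05075)^t    t·PV
  1        50.00        47.5851        47.5851
  2        50.00        45.2868        90.5735
  3        50.00        43.0995       129.2984
  4        50.00        41.0178       164.0712
  5        50.00        39.0367       195.1835
  6     1,050.00       780.1766     4,681.0595
  Σ                    996.2023     5,307.7711
P = 996.2023; Macaulay duration = 5,307.7711 / 996.2023 = 5.32801 half-year periods = 2.66400 years.
Modified duration = D_Mac / (1 + y) = 2.66400 / 1.05075 = 2.53533 years.

2.535 years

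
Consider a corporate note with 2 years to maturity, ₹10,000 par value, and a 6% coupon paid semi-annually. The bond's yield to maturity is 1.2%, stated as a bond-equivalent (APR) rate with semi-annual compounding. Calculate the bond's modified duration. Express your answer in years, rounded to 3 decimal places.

Periodic yield y = 0.006. First find Macaulay duration:
  t   CF        PV=CF/(1+0.006)^t    t·PV
  1       300.00       298.2107       298.2107
  2       300.00       296.4321       592.8643
  3       300.00       294.6642       883.9925
  4    10,300.00    10,056.4640    40,225.8559
  Σ                 10,945.7710    42,000.9234
P = 10,945.7710; Macaulay duration = 42,000.9234 / 10,945.7710 = 3.83718 half-year periods = 1.91859 years.
Modified duration = D_Mac / (1 + y) = 1.91859 / 1.006 = 1.90715 years.

1.907 years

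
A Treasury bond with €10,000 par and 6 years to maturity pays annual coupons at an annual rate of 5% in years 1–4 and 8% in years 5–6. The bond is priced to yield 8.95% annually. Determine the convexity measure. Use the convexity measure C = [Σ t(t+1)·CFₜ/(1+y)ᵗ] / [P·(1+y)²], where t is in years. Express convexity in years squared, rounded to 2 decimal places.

29.59

With y = 0.0895:
  t   CF        PV=CF/(1+0.0895)^t    t·PV        t(t+1)·PV
  1       500.00       458.9261       458.9261         917.8522
  2       500.00       421.2264       842.4527       2,527.3581
  3       500.00       386.6235     1,159.8706       4,639.4826
  4       500.00       354.8633     1,419.4531       7,097.2657
  5       800.00       521.1393     2,605.6964      15,634.1786
  6    10,800.00     6,457.4395    38,744.6372     271,212.4603
  Σ                  8,600.2181    45,231.0362     302,028.5974
P = 8,600.2181.
Convexity = Σ t(t+1)·PV / [P·(1+y)²] = 302,028.5974 / (8,600.2181 × 1.187010) = 29.58586.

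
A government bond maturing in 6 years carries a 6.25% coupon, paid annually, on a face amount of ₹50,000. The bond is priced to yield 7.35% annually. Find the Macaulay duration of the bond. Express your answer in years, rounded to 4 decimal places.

5.1588 years

Periodic yield y = 0.0735. Discount each cash flow and weight by its year:
  t   CF        PV=CF/(1+0.0735)^t    t·PV
  1     3,125.00     2,911.0387     2,911.0387
  2     3,125.00     2,711.7267     5,423.4535
  3     3,125.00     2,526.0612     7,578.1837
  4     3,125.00     2,353.1078     9,412.4313
  5     3,125.00     2,191.9961    10,959.9805
  6    53,125.00    34,712.5606   208,275.3634
  Σ                 47,406.4911   244,560.4510
Price P = Σ PV = 47,406.4911.
Macaulay duration = Σ(t·PV) / P = 244,560.4510 / 47,406.4911 = 5.15880 years.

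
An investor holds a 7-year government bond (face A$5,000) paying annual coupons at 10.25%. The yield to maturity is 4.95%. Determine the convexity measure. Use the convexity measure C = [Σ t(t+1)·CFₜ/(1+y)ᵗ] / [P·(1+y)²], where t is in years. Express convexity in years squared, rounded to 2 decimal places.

36.93

With y = 0.0495:
  t   CF        PV=CF/(1+0.0495)^t    t·PV        t(t+1)·PV
  1       512.50       488.3278       488.3278         976.6556
  2       512.50       465.2956       930.5913       2,791.7738
  3       512.50       443.3498     1,330.0495       5,320.1979
  4       512.50       422.4391     1,689.7564       8,448.7818
  5       512.50       402.5146     2,012.5731      12,075.4385
  6       512.50       383.5299     2,301.1793      16,108.2552
  7     5,512.50     3,930.7145    27,515.0016     220,120.0126
  Σ                  6,536.1713    36,267.4789     265,841.1154
P = 6,536.1713.
Convexity = Σ t(t+1)·PV / [P·(1+y)²] = 265,841.1154 / (6,536.1713 × 1.101450) = 36.92613.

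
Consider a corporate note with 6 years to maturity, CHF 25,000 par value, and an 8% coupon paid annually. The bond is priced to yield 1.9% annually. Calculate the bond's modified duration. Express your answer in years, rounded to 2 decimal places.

5.05 years

Periodic yield y = 0.019. First find Macaulay duration:
  t   CF        PV=CF/(1+0.019)^t    t·PV
  1     2,000.00     1,962.7085     1,962.7085
  2     2,000.00     1,926.1124     3,852.2248
  3     2,000.00     1,890.1986     5,670.5959
  4     2,000.00     1,854.9545     7,419.8180
  5     2,000.00     1,820.3675     9,101.8376
  6    27,000.00    24,116.7433   144,700.4596
  Σ                 33,571.0848   172,707.6443
P = 33,571.0848; Macaulay duration = 172,707.6443 / 33,571.0848 = 5.14454 years.
Modified duration = D_Mac / (1 + y) = 5.14454 / 1.019 = 5.04861 years.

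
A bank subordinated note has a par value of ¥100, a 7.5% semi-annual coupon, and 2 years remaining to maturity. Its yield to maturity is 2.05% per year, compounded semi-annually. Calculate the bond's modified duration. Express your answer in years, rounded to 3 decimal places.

Periodic yield y = 0.01025. First find Macaulay duration:
  t   CF        PV=CF/(1+0.01025)^t    t·PV
  1         3.75         3.7120         3.7120
  2         3.75         3.6743         7.3486
  3         3.75         3.6370        10.9110
  4       103.75        99.6031       398.4122
  Σ                    110.6263       420.3838
P = 110.6263; Macaulay duration = 420.3838 / 110.6263 = 3.80003 half-year periods = 1.90002 years.
Modified duration = D_Mac / (1 + y) = 1.90002 / 1.01025 = 1.88074 years.

1.881 years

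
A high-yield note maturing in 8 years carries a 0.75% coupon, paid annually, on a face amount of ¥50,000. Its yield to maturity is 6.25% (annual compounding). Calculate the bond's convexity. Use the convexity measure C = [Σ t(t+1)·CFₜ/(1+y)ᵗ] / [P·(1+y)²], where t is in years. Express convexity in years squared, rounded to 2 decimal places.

60.99

With y = 0.0625:
  t   CF        PV=CF/(1+0.0625)^t    t·PV        t(t+1)·PV
  1       375.00       352.9412       352.9412         705.8824
  2       375.00       332.1799       664.3599       1,993.0796
  3       375.00       312.6399       937.9198       3,751.6792
  4       375.00       294.2494     1,176.9974       5,884.9870
  5       375.00       276.9406     1,384.7028       8,308.2170
  6       375.00       260.6499     1,563.8997      10,947.2976
  7       375.00       245.3176     1,717.2232      13,737.7853
  8    50,375.00    31,015.8401   248,126.7210   2,233,140.4890
  Σ                 33,090.7586   255,924.7649   2,278,469.4170
P = 33,090.7586.
Convexity = Σ t(t+1)·PV / [P·(1+y)²] = 2,278,469.4170 / (33,090.7586 × 1.128906) = 60.99280.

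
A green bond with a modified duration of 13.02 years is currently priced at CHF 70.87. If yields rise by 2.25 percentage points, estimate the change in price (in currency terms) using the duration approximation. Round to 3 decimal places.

Duration approximation: ΔP/P ≈ -D_mod · Δy = -13.02 × (+0.0225) = -0.292950.
ΔP ≈ 70.87 × (-0.292950) = -20.7613665.

-CHF 20.761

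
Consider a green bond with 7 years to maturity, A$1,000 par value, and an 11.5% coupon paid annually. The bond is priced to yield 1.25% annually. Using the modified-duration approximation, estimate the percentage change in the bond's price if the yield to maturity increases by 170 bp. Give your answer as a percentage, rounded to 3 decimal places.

Periodic yield y = 0.0125. Modified duration first:
  t   CF        PV=CF/(1+0.0125)^t    t·PV
  1       115.00       113.5802       113.5802
  2       115.00       112.1780       224.3560
  3       115.00       110.7931       332.3793
  4       115.00       109.4253       437.7012
  5       115.00       108.0744       540.3718
  6       115.00       106.7401       640.4407
  7     1,115.00     1,022.1383     7,154.9678
  Σ                  1,682.9294     9,443.7971
P = 1,682.9294; D_Mac = 5.61152 yrs; D_mod = 5.61152/(1+0.0125) = 5.54224 yrs.
ΔP/P ≈ -D_mod · Δy = -5.54224 × (+0.017) = -0.094218 = -9.4218%.

-9.422%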